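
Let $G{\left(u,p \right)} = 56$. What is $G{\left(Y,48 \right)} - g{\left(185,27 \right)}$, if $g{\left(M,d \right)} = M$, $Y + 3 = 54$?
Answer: $-129$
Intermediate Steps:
$Y = 51$ ($Y = -3 + 54 = 51$)
$G{\left(Y,48 \right)} - g{\left(185,27 \right)} = 56 - 185 = -129$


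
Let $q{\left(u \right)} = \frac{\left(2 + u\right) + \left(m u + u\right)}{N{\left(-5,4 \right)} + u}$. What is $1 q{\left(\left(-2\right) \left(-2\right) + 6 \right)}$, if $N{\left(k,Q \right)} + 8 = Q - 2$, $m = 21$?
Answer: $58$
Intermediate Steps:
$N{\left(k,Q \right)} = -10 + Q$ ($N{\left(k,Q \right)} = -8 + \left(Q - 2\right) = -8 + \left(-2 + Q\right) = -10 + Q$)
$q{\left(u \right)} = \frac{2 + 23 u}{-6 + u}$ ($q{\left(u \right)} = \frac{\left(2 + u\right) + \left(21 u + u\right)}{\left(-10 + 4\right) + u} = \frac{\left(2 + u\right) + 22 u}{-6 + u} = \frac{2 + 23 u}{-6 + u}$)
$1 q{\left(\left(-2\right) \left(-2\right) + 6 \right)} = 1 \frac{2 + 23 \left(\left(-2\right) \left(-2\right) + 6\right)}{-6 + \left(\left(-2\right) \left(-2\right) + 6\right)} = 1 \frac{2 + 23 \left(4 + 6\right)}{-6 + \left(4 + 6\right)} = 1 \frac{2 + 23 \cdot 10}{-6 + 10} = 1 \frac{2 + 230}{4} = 1 \cdot \frac{1}{4} \cdot 232 = 1 \cdot 58 = 58$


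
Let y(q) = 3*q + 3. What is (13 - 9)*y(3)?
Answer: 48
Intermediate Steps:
y(q) = 3 + 3*q
(13 - 9)*y(3) = (13 - 9)*(3 + 3*3) = 4*(3 + 9) = 4*12 = 48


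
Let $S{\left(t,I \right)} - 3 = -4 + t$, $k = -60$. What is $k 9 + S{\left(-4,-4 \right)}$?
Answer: $-545$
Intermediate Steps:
$S{\left(t,I \right)} = -1 + t$ ($S{\left(t,I \right)} = 3 + \left(-4 + t\right) = -1 + t$)
$k 9 + S{\left(-4,-4 \right)} = \left(-60\right) 9 - 5 = -540 - 5 = -545$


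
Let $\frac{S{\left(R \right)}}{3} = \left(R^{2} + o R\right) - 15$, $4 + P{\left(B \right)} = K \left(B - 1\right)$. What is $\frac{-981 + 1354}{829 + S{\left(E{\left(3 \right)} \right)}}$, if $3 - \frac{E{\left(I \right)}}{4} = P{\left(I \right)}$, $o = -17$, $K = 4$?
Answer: $\frac{373}{1036} \approx 0.36004$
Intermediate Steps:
$P{\left(B \right)} = -8 + 4 B$ ($P{\left(B \right)} = -4 + 4 \left(B - 1\right) = -4 + 4 \left(-1 + B\right) = -4 + \left(-4 + 4 B\right) = -8 + 4 B$)
$E{\left(I \right)} = 44 - 16 I$ ($E{\left(I \right)} = 12 - 4 \left(-8 + 4 I\right) = 12 - \left(-32 + 16 I\right) = 44 - 16 I$)
$S{\left(R \right)} = -45 - 51 R + 3 R^{2}$ ($S{\left(R \right)} = 3 \left(\left(R^{2} - 17 R\right) - 15\right) = 3 \left(-15 + R^{2} - 17 R\right) = -45 - 51 R + 3 R^{2}$)
$\frac{-981 + 1354}{829 + S{\left(E{\left(3 \right)} \right)}} = \frac{-981 + 1354}{829 - \left(45 - 3 \left(44 - 48\right)^{2} + 51 \left(44 - 48\right)\right)} = \frac{373}{829 - \left(45 - 3 \left(44 - 48\right)^{2} + 51 \left(44 - 48\right)\right)} = \frac{373}{829 - \left(-159 - 48\right)} = \frac{373}{829 + \left(-45 + 204 + 3 \cdot 16\right)} = \frac{373}{829 + \left(-45 + 204 + 48\right)} = \frac{373}{829 + 207} = \frac{373}{1036}$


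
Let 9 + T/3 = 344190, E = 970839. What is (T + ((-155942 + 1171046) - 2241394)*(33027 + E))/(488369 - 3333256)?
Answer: 1231029804597/2844887 ≈ 4.3272e+5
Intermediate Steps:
T = 1032543 (T = -27 + 3*344190 = -27 + 1032570 = 1032543)
(T + ((-155942 + 1171046) - 2241394)*(33027 + E))/(488369 - 3333256) = (1032543 + ((-155942 + 1171046) - 2241394)*(33027 + 970839))/(488369 - 3333256) = (1032543 + (1015104 - 2241394)*1003866)/(-2844887) = (1032543 - 1226290*1003866)*(-1/2844887) = (1032543 - 1231030837140)*(-1/2844887) = -1231029804597*(-1/2844887) = 1231029804597/2844887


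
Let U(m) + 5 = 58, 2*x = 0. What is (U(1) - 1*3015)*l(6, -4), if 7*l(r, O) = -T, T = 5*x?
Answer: 0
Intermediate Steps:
x = 0 (x = (½)*0 = 0)
T = 0 (T = 5*0 = 0)
l(r, O) = 0 (l(r, O) = (-1*0)/7 = (⅐)*0 = 0)
U(m) = 53 (U(m) = -5 + 58 = 53)
(U(1) - 1*3015)*l(6, -4) = (53 - 1*3015)*0 = (53 - 3015)*0 = -2962*0 = 0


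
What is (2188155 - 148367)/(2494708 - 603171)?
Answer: 2039788/1891537 ≈ 1.0784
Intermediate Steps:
(2188155 - 148367)/(2494708 - 603171) = 2039788/1891537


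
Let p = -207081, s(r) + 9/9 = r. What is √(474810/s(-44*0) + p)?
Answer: I*√681891 ≈ 825.77*I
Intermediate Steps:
s(r) = -1 + r
√(474810/s(-44*0) + p) = √(474810/(-1 - 44*0) - 207081) = √(474810/(-1 + 0) - 207081) = √(474810/(-1) - 207081) = √(474810*(-1) - 207081) = √(-474810 - 207081) = √(-681891) = I*√681891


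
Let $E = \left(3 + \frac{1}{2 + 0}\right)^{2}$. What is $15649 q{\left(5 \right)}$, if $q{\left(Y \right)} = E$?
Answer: $\frac{766801}{4} \approx 1.917 \cdot 10^{5}$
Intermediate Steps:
$E = \frac{49}{4}$ ($E = \left(3 + \frac{1}{2}\right)^{2} = \left(\frac{7}{2}\right)^{2} = \frac{49}{4} \approx 12.25$)
$q{\left(Y \right)} = \frac{49}{4}$
$15649 q{\left(5 \right)} = 15649 \cdot \frac{49}{4} = \frac{766801}{4}$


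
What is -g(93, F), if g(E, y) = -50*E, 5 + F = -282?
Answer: 4650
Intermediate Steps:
F = -287 (F = -5 - 282 = -287)
-g(93, F) = -(-50)*93 = -1*(-4650) = 4650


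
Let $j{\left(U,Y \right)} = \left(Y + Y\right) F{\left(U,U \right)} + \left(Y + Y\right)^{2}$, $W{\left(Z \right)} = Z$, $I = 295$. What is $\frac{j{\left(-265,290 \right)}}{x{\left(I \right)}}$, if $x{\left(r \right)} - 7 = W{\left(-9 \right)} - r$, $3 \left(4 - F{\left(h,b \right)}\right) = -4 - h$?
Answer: $- \frac{288260}{297} \approx -970.57$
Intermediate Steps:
$F{\left(h,b \right)} = \frac{16}{3} + \frac{h}{3}$ ($F{\left(h,b \right)} = 4 - \frac{-4 - h}{3} = 4 + \left(\frac{4}{3} + \frac{h}{3}\right) = \frac{16}{3} + \frac{h}{3}$)
$x{\left(r \right)} = -2 - r$ ($x{\left(r \right)} = 7 - \left(9 + r\right) = -2 - r$)
$j{\left(U,Y \right)} = 4 Y^{2} + 2 Y \left(\frac{16}{3} + \frac{U}{3}\right)$ ($j{\left(U,Y \right)} = \left(Y + Y\right) \left(\frac{16}{3} + \frac{U}{3}\right) + \left(Y + Y\right)^{2} = 2 Y \left(\frac{16}{3} + \frac{U}{3}\right) + \left(2 Y\right)^{2} = 2 Y \left(\frac{16}{3} + \frac{U}{3}\right) + 4 Y^{2} = 4 Y^{2} + 2 Y \left(\frac{16}{3} + \frac{U}{3}\right)$)
$\frac{j{\left(-265,290 \right)}}{x{\left(I \right)}} = \frac{\frac{2}{3} \cdot 290 \left(16 - 265 + 6 \cdot 290\right)}{-2 - 295} = \frac{\frac{2}{3} \cdot 290 \left(16 - 265 + 1740\right)}{-2 - 295} = \frac{\frac{2}{3} \cdot 290 \cdot 1491}{-297} = 288260 \left(- \frac{1}{297}\right) = - \frac{288260}{297}$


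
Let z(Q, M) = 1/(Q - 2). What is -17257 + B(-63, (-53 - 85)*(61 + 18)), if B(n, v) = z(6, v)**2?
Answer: -276111/16 ≈ -17257.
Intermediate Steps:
z(Q, M) = 1/(-2 + Q)
B(n, v) = 1/16 (B(n, v) = (1/(-2 + 6))**2 = (1/4)**2 = 1/16)
-17257 + B(-63, (-53 - 85)*(61 + 18)) = -17257 + 1/16 = -276111/16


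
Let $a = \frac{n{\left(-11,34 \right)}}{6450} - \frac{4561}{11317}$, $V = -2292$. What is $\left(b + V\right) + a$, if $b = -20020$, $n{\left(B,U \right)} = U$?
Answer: $- \frac{814342832236}{36497325} \approx -22312.0$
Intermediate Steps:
$a = - \frac{14516836}{36497325}$ ($a = \frac{34}{6450} - \frac{4561}{11317} = 34 \cdot \frac{1}{6450} - \frac{4561}{11317} = \frac{17}{3225} - \frac{4561}{11317} = - \frac{14516836}{36497325} \approx -0.39775$)
$\left(b + V\right) + a = \left(-20020 - 2292\right) - \frac{14516836}{36497325} = -22312 - \frac{14516836}{36497325} = - \frac{814342832236}{36497325}$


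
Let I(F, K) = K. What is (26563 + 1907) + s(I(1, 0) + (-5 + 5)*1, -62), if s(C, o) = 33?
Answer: 28503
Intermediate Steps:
(26563 + 1907) + s(I(1, 0) + (-5 + 5)*1, -62) = (26563 + 1907) + 33 = 28470 + 33 = 28503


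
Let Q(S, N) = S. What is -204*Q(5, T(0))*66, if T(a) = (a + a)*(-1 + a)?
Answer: -67320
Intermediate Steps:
T(a) = 2*a*(-1 + a) (T(a) = (2*a)*(-1 + a) = 2*a*(-1 + a))
-204*Q(5, T(0))*66 = -204*5*66 = -1020*66 = -67320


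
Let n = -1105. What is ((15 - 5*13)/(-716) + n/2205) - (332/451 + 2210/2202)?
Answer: -56733466343/26131492926 ≈ -2.1711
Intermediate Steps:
((15 - 5*13)/(-716) + n/2205) - (332/451 + 2210/2202) = ((15 - 5*13)/(-716) - 1105/2205) - (332/451 + 2210/2202) = ((15 - 65)*(-1/716) - 1105*1/2205) - (332*(1/451) + 2210*(1/2202)) = (-50*(-1/716) - 221/441) - (332/451 + 1105/1101) = (25/358 - 221/441) - 1*863887/496551 = -68093/157878 - 863887/496551 = -56733466343/26131492926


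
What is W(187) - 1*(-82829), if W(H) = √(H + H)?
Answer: 82829 + √374 ≈ 82848.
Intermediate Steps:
W(H) = √2*√H (W(H) = √(2*H) = √2*√H)
W(187) - 1*(-82829) = √2*√187 - 1*(-82829) = √374 + 82829 = 82829 + √374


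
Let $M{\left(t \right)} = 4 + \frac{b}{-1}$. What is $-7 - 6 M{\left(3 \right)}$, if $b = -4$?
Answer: $-55$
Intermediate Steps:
$M{\left(t \right)} = 8$ ($M{\left(t \right)} = 4 + \frac{1}{-1} \left(-4\right) = 4 - -4 = 4 + 4 = 8$)
$-7 - 6 M{\left(3 \right)} = -7 - 48 = -55$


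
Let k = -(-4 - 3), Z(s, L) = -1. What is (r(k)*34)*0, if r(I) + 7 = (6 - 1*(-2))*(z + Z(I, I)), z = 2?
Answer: 0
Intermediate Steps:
k = 7 (k = -1*(-7) = 7)
r(I) = 1 (r(I) = -7 + (6 - 1*(-2))*(2 - 1) = -7 + (6 + 2)*1 = -7 + 8*1 = -7 + 8 = 1)
(r(k)*34)*0 = (1*34)*0 = 34*0 = 0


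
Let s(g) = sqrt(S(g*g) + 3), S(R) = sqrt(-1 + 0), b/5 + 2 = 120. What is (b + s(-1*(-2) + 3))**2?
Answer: (590 + sqrt(3 + I))**2 ≈ 3.5017e+5 + 337.0*I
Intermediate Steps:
b = 590 (b = -10 + 5*120 = -10 + 600 = 590)
S(R) = I (S(R) = sqrt(-1) = I)
s(g) = sqrt(3 + I) (s(g) = sqrt(I + 3) = sqrt(3 + I))
(b + s(-1*(-2) + 3))**2 = (590 + sqrt(3 + I))**2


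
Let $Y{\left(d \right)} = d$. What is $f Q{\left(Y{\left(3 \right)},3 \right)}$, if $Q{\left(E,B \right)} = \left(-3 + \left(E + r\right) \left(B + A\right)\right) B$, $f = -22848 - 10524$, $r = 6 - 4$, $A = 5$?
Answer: $-3704292$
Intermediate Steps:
$r = 2$
$f = -33372$ ($f = -22848 - 10524 = -33372$)
$Q{\left(E,B \right)} = B \left(-3 + \left(2 + E\right) \left(5 + B\right)\right)$ ($Q{\left(E,B \right)} = \left(-3 + \left(E + 2\right) \left(B + 5\right)\right) B = \left(-3 + \left(2 + E\right) \left(5 + B\right)\right) B = B \left(-3 + \left(2 + E\right) \left(5 + B\right)\right)$)
$f Q{\left(Y{\left(3 \right)},3 \right)} = - 33372 \cdot 3 \left(7 + 2 \cdot 3 + 5 \cdot 3 + 3 \cdot 3\right) = - 33372 \cdot 3 \left(7 + 6 + 15 + 9\right) = - 33372 \cdot 3 \cdot 37 = \left(-33372\right) 111 = -3704292$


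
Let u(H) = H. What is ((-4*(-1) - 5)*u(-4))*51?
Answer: 204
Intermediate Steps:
((-4*(-1) - 5)*u(-4))*51 = ((-4*(-1) - 5)*(-4))*51 = ((4 - 5)*(-4))*51 = -1*(-4)*51 = 4*51 = 204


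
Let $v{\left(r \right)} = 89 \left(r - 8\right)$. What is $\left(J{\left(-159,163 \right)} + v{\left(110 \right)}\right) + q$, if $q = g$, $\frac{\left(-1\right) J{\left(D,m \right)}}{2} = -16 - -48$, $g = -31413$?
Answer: $-22399$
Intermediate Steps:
$v{\left(r \right)} = -712 + 89 r$ ($v{\left(r \right)} = 89 \left(-8 + r\right) = -712 + 89 r$)
$J{\left(D,m \right)} = -64$ ($J{\left(D,m \right)} = - 2 \left(-16 - -48\right) = - 2 \left(-16 + 48\right) = \left(-2\right) 32 = -64$)
$q = -31413$
$\left(J{\left(-159,163 \right)} + v{\left(110 \right)}\right) + q = \left(-64 + \left(-712 + 89 \cdot 110\right)\right) - 31413 = \left(-64 + \left(-712 + 9790\right)\right) - 31413 = \left(-64 + 9078\right) - 31413 = 9014 - 31413 = -22399$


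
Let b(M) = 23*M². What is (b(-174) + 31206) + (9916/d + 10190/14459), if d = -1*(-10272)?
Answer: 27014660050229/37130712 ≈ 7.2756e+5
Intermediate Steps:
d = 10272
(b(-174) + 31206) + (9916/d + 10190/14459) = (23*(-174)² + 31206) + (9916/10272 + 10190/14459) = (23*30276 + 31206) + (9916*(1/10272) + 10190*(1/14459)) = (696348 + 31206) + (2479/2568 + 10190/14459) = 727554 + 62011781/37130712 = 27014660050229/37130712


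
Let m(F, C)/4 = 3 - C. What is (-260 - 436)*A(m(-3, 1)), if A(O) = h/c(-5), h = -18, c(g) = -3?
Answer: -4176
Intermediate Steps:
m(F, C) = 12 - 4*C (m(F, C) = 4*(3 - C) = 12 - 4*C)
A(O) = 6 (A(O) = -18/(-3) = -18*(-⅓) = 6)
(-260 - 436)*A(m(-3, 1)) = (-260 - 436)*6 = -696*6 = -4176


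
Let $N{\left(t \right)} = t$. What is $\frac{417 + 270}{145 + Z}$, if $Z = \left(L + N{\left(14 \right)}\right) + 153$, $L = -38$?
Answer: $\frac{687}{274} \approx 2.5073$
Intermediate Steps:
$Z = 129$ ($Z = \left(-38 + 14\right) + 153 = -24 + 153 = 129$)
$\frac{417 + 270}{145 + Z} = \frac{417 + 270}{145 + 129} = \frac{687}{274}$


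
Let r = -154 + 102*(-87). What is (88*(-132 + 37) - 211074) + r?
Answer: -228462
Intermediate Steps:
r = -9028 (r = -154 - 8874 = -9028)
(88*(-132 + 37) - 211074) + r = (88*(-132 + 37) - 211074) - 9028 = (88*(-95) - 211074) - 9028 = (-8360 - 211074) - 9028 = -219434 - 9028 = -228462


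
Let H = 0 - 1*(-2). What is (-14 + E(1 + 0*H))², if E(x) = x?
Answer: 169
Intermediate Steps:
H = 2 (H = 0 + 2 = 2)
(-14 + E(1 + 0*H))² = (-14 + (1 + 0*2))² = (-14 + (1 + 0))² = (-14 + 1)² = (-13)² = 169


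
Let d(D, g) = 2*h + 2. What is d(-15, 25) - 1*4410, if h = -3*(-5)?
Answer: -4378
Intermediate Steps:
h = 15
d(D, g) = 32 (d(D, g) = 2*15 + 2 = 30 + 2 = 32)
d(-15, 25) - 1*4410 = 32 - 1*4410 = 32 - 4410 = -4378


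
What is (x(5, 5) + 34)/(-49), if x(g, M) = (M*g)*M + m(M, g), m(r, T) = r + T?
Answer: -169/49 ≈ -3.4490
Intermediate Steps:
m(r, T) = T + r
x(g, M) = M + g + g*M**2 (x(g, M) = (M*g)*M + (g + M) = g*M**2 + (M + g) = M + g + g*M**2)
(x(5, 5) + 34)/(-49) = ((5 + 5 + 5*5**2) + 34)/(-49) = -((5 + 5 + 5*25) + 34)/49 = -((5 + 5 + 125) + 34)/49 = -(135 + 34)/49 = -1/49*169 = -169/49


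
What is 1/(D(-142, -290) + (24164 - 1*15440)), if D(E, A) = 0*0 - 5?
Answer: 1/8719 ≈ 0.00011469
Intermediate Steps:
D(E, A) = -5 (D(E, A) = 0 - 5 = -5)
1/(D(-142, -290) + (24164 - 1*15440)) = 1/(-5 + (24164 - 1*15440)) = 1/(-5 + (24164 - 15440)) = 1/(-5 + 8724) = 1/8719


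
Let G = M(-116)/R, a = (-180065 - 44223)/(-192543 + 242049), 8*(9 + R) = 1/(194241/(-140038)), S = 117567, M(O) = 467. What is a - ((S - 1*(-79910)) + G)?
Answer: -34515310323396311/174822889335 ≈ -1.9743e+5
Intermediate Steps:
R = -7062695/776964 (R = -9 + 1/(8*((194241/(-140038)))) = -9 + 1/(8*((194241*(-1/140038)))) = -9 + 1/(8*(-194241/140038)) = -9 + (⅛)*(-140038/194241) = -9 - 70019/776964 = -7062695/776964 ≈ -9.0901)
a = -112144/24753 (a = -224288/49506 = -224288*1/49506 = -112144/24753 ≈ -4.5305)
G = -362842188/7062695 (G = 467/(-7062695/776964) = 467*(-776964/7062695) = -362842188/7062695 ≈ -51.374)
a - ((S - 1*(-79910)) + G) = -112144/24753 - ((117567 - 1*(-79910)) - 362842188/7062695) = -112144/24753 - ((117567 + 79910) - 362842188/7062695) = -112144/24753 - (197477 - 362842188/7062695) = -112144/24753 - 1*1394356978327/7062695 = -112144/24753 - 1394356978327/7062695 = -34515310323396311/174822889335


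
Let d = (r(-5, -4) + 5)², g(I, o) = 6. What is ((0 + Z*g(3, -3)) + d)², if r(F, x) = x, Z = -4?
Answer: 529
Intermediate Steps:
d = 1 (d = (-4 + 5)² = 1² = 1)
((0 + Z*g(3, -3)) + d)² = ((0 - 4*6) + 1)² = ((0 - 24) + 1)² = (-24 + 1)² = (-23)² = 529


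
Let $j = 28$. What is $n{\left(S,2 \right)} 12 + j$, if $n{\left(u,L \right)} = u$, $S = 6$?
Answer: $100$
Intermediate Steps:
$n{\left(S,2 \right)} 12 + j = 6 \cdot 12 + 28 = 72 + 28 = 100$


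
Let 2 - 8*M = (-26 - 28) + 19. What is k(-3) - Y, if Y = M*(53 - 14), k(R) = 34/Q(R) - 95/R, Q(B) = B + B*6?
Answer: -25255/168 ≈ -150.33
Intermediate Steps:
Q(B) = 7*B (Q(B) = B + 6*B = 7*B)
M = 37/8 (M = ¼ - ((-26 - 28) + 19)/8 = ¼ - (-54 + 19)/8 = ¼ - ⅛*(-35) = ¼ + 35/8 = 37/8 ≈ 4.6250)
k(R) = -631/(7*R) (k(R) = 34/((7*R)) - 95/R = 34*(1/(7*R)) - 95/R = 34/(7*R) - 95/R = -631/(7*R))
Y = 1443/8 (Y = 37*(53 - 14)/8 = (37/8)*39 = 1443/8 ≈ 180.38)
k(-3) - Y = -631/7/(-3) - 1*1443/8 = -631/7*(-⅓) - 1443/8 = 631/21 - 1443/8 = -25255/168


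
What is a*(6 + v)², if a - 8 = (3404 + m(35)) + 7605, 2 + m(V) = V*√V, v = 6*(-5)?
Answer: 6344640 + 20160*√35 ≈ 6.4639e+6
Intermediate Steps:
v = -30
m(V) = -2 + V^(3/2) (m(V) = -2 + V*√V = -2 + V^(3/2))
a = 11015 + 35*√35 (a = 8 + ((3404 + (-2 + 35^(3/2))) + 7605) = 8 + ((3404 + (-2 + 35*√35)) + 7605) = 8 + ((3402 + 35*√35) + 7605) = 8 + (11007 + 35*√35) = 11015 + 35*√35 ≈ 11222.)
a*(6 + v)² = (11015 + 35*√35)*(6 - 30)² = (11015 + 35*√35)*(-24)² = (11015 + 35*√35)*576 = 6344640 + 20160*√35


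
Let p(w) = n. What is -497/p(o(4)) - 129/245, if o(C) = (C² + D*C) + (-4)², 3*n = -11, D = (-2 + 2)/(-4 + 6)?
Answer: 363876/2695 ≈ 135.02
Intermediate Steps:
D = 0 (D = 0/2 = 0*(½) = 0)
n = -11/3 (n = (⅓)*(-11) = -11/3 ≈ -3.6667)
o(C) = 16 + C² (o(C) = (C² + 0*C) + (-4)² = (C² + 0) + 16 = C² + 16 = 16 + C²)
p(w) = -11/3
-497/p(o(4)) - 129/245 = -497/(-11/3) - 129/245 = -497*(-3/11) - 129*1/245 = 1491/11 - 129/245 = 363876/2695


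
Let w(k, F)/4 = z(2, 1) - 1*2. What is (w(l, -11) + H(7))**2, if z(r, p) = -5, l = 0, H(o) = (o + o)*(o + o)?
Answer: 28224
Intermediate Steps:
H(o) = 4*o**2 (H(o) = (2*o)*(2*o) = 4*o**2)
w(k, F) = -28 (w(k, F) = 4*(-5 - 1*2) = 4*(-5 - 2) = 4*(-7) = -28)
(w(l, -11) + H(7))**2 = (-28 + 4*7**2)**2 = (-28 + 4*49)**2 = (-28 + 196)**2 = 168**2 = 28224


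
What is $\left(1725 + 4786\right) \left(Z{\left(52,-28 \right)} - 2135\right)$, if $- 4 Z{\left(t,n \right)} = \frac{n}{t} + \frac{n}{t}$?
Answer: $- \frac{361380033}{26} \approx -1.3899 \cdot 10^{7}$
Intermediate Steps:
$Z{\left(t,n \right)} = - \frac{n}{2 t}$ ($Z{\left(t,n \right)} = - \frac{\frac{n}{t} + \frac{n}{t}}{4} = - \frac{2 n \frac{1}{t}}{4} = - \frac{n}{2 t}$)
$\left(1725 + 4786\right) \left(Z{\left(52,-28 \right)} - 2135\right) = \left(1725 + 4786\right) \left(\left(- \frac{1}{2}\right) \left(-28\right) \frac{1}{52} - 2135\right) = 6511 \left(\left(- \frac{1}{2}\right) \left(-28\right) \frac{1}{52} - 2135\right) = 6511 \left(\frac{7}{26} - 2135\right) = 6511 \left(- \frac{55503}{26}\right) = - \frac{361380033}{26}$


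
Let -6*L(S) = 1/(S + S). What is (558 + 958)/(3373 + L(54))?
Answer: 982368/2185703 ≈ 0.44945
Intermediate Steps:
L(S) = -1/(12*S) (L(S) = -1/(6*(S + S)) = -1/(2*S)/6 = -1/(12*S))
(558 + 958)/(3373 + L(54)) = (558 + 958)/(3373 - 1/12/54) = 1516/(3373 - 1/12*1/54) = 1516/(3373 - 1/648) = 1516/(2185703/648) = 1516*(648/2185703) = 982368/2185703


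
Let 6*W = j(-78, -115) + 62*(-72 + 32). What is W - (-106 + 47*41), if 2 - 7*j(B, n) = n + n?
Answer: -46805/21 ≈ -2228.8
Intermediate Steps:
j(B, n) = 2/7 - 2*n/7 (j(B, n) = 2/7 - (n + n)/7 = 2/7 - 2*n/7)
W = -8564/21 (W = ((2/7 - 2/7*(-115)) + 62*(-72 + 32))/6 = ((2/7 + 230/7) + 62*(-40))/6 = (232/7 - 2480)/6 = (⅙)*(-17128/7) = -8564/21 ≈ -407.81)
W - (-106 + 47*41) = -8564/21 - (-106 + 47*41) = -8564/21 - (-106 + 1927) = -8564/21 - 1*1821 = -8564/21 - 1821 = -46805/21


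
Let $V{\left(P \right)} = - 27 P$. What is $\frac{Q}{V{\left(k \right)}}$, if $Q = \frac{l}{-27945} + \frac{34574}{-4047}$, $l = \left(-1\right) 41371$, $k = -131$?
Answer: $- \frac{266247331}{133337136285} \approx -0.0019968$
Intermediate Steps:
$l = -41371$
$Q = - \frac{266247331}{37697805}$ ($Q = - \frac{41371}{-27945} + \frac{34574}{-4047} = \left(-41371\right) \left(- \frac{1}{27945}\right) + 34574 \left(- \frac{1}{4047}\right) = \frac{41371}{27945} - \frac{34574}{4047} = - \frac{266247331}{37697805} \approx -7.0627$)
$\frac{Q}{V{\left(k \right)}} = - \frac{266247331}{37697805 \left(\left(-27\right) \left(-131\right)\right)} = - \frac{266247331}{37697805 \cdot 3537} = \left(- \frac{266247331}{37697805}\right) \frac{1}{3537} = - \frac{266247331}{133337136285}$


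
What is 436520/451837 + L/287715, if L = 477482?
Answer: 341337386234/130000282455 ≈ 2.6257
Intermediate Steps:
436520/451837 + L/287715 = 436520/451837 + 477482/287715 = 341337386234/130000282455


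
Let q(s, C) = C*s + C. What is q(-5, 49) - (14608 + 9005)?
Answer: -23809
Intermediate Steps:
q(s, C) = C + C*s
q(-5, 49) - (14608 + 9005) = 49*(1 - 5) - (14608 + 9005) = 49*(-4) - 1*23613 = -196 - 23613 = -23809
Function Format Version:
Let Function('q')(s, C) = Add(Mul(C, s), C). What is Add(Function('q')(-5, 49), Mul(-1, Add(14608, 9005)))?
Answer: -23809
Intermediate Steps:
Function('q')(s, C) = Add(C, Mul(C, s))
Add(Function('q')(-5, 49), Mul(-1, Add(14608, 9005))) = Add(Mul(49, Add(1, -5)), Mul(-1, Add(14608, 9005))) = Add(Mul(49, -4), Mul(-1, 23613)) = Add(-196, -23613) = -23809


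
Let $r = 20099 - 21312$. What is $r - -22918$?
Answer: $21705$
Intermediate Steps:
$r = -1213$ ($r = 20099 - 21312 = -1213$)
$r - -22918 = -1213 - -22918 = -1213 + 22918 = 21705$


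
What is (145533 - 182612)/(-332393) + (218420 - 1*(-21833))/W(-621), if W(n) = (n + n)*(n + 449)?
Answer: 87779379725/71007122232 ≈ 1.2362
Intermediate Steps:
W(n) = 2*n*(449 + n) (W(n) = (2*n)*(449 + n) = 2*n*(449 + n))
(145533 - 182612)/(-332393) + (218420 - 1*(-21833))/W(-621) = (145533 - 182612)/(-332393) + (218420 - 1*(-21833))/((2*(-621)*(449 - 621))) = -37079*(-1/332393) + (218420 + 21833)/((2*(-621)*(-172))) = 37079/332393 + 240253/213624 = 87779379725/71007122232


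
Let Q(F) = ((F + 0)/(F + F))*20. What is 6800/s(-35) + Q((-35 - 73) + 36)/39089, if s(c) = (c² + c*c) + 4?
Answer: 132914870/47962203 ≈ 2.7712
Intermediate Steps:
s(c) = 4 + 2*c² (s(c) = (c² + c²) + 4 = 2*c² + 4 = 4 + 2*c²)
Q(F) = 10 (Q(F) = (F/((2*F)))*20 = (F*(1/(2*F)))*20 = (½)*20 = 10)
6800/s(-35) + Q((-35 - 73) + 36)/39089 = 6800/(4 + 2*(-35)²) + 10/39089 = 6800/(4 + 2*1225) + 10*(1/39089) = 6800/(4 + 2450) + 10/39089 = 6800/2454 + 10/39089 = 6800*(1/2454) + 10/39089 = 3400/1227 + 10/39089 = 132914870/47962203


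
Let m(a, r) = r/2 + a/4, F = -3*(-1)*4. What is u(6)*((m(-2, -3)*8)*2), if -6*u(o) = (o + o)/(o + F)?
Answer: 32/9 ≈ 3.5556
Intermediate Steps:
F = 12 (F = 3*4 = 12)
m(a, r) = r/2 + a/4 (m(a, r) = r*(½) + a*(¼) = r/2 + a/4)
u(o) = -o/(3*(12 + o)) (u(o) = -(o + o)/(6*(o + 12)) = -2*o/(6*(12 + o)) = -o/(3*(12 + o)))
u(6)*((m(-2, -3)*8)*2) = (-1*6/(36 + 3*6))*((((½)*(-3) + (¼)*(-2))*8)*2) = (-1*6/(36 + 18))*(((-3/2 - ½)*8)*2) = (-1*6/54)*(-2*8*2) = (-1*6*1/54)*(-16*2) = -⅑*(-32) = 32/9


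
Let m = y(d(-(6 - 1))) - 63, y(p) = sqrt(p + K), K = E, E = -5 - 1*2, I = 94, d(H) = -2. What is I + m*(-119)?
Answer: 7591 - 357*I ≈ 7591.0 - 357.0*I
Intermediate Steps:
E = -7 (E = -5 - 2 = -7)
K = -7
y(p) = sqrt(-7 + p) (y(p) = sqrt(p - 7) = sqrt(-7 + p))
m = -63 + 3*I (m = sqrt(-7 - 2) - 63 = sqrt(-9) - 63 = 3*I - 63 = -63 + 3*I ≈ -63.0 + 3.0*I)
I + m*(-119) = 94 + (-63 + 3*I)*(-119) = 94 + (7497 - 357*I) = 7591 - 357*I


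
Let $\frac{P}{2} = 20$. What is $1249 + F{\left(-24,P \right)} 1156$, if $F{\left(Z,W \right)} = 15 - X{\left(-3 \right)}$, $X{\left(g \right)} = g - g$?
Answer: $18589$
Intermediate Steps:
$X{\left(g \right)} = 0$
$P = 40$ ($P = 2 \cdot 20 = 40$)
$F{\left(Z,W \right)} = 15$ ($F{\left(Z,W \right)} = 15 - 0 = 15 + 0 = 15$)
$1249 + F{\left(-24,P \right)} 1156 = 1249 + 15 \cdot 1156 = 1249 + 17340 = 18589$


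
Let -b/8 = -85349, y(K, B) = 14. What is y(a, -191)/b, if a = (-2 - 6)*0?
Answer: 7/341396 ≈ 2.0504e-5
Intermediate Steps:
a = 0 (a = -8*0 = 0)
b = 682792 (b = -8*(-85349) = 682792)
y(a, -191)/b = 14/682792 = 14*(1/682792) = 7/341396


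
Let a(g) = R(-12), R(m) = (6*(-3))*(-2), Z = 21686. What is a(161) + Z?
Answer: 21722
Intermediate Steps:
R(m) = 36 (R(m) = -18*(-2) = 36)
a(g) = 36
a(161) + Z = 36 + 21686 = 21722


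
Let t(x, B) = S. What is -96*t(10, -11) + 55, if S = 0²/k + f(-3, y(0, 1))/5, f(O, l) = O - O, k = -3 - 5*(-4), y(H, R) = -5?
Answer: 55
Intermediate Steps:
k = 17 (k = -3 + 20 = 17)
f(O, l) = 0
S = 0 (S = 0²/17 + 0/5 = 0*(1/17) + 0*(⅕) = 0 + 0 = 0)
t(x, B) = 0
-96*t(10, -11) + 55 = -96*0 + 55 = 0 + 55 = 55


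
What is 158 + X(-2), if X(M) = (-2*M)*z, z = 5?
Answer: 178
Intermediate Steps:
X(M) = -10*M (X(M) = -2*M*5 = -10*M)
158 + X(-2) = 158 - 10*(-2) = 158 + 20 = 178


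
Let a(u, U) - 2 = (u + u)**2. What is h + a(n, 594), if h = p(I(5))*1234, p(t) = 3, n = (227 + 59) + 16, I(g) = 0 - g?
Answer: 368520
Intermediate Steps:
I(g) = -g
n = 302 (n = 286 + 16 = 302)
a(u, U) = 2 + 4*u**2 (a(u, U) = 2 + (u + u)**2 = 2 + (2*u)**2 = 2 + 4*u**2)
h = 3702 (h = 3*1234 = 3702)
h + a(n, 594) = 3702 + (2 + 4*302**2) = 3702 + (2 + 4*91204) = 3702 + (2 + 364816) = 3702 + 364818 = 368520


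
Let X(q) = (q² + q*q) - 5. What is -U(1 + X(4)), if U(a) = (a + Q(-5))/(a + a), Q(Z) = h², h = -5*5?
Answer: -653/56 ≈ -11.661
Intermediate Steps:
X(q) = -5 + 2*q² (X(q) = (q² + q²) - 5 = 2*q² - 5 = -5 + 2*q²)
h = -25
Q(Z) = 625 (Q(Z) = (-25)² = 625)
U(a) = (625 + a)/(2*a) (U(a) = (a + 625)/(a + a) = (625 + a)/((2*a)) = (625 + a)*(1/(2*a)) = (625 + a)/(2*a))
-U(1 + X(4)) = -(625 + (1 + (-5 + 2*4²)))/(2*(1 + (-5 + 2*4²))) = -(625 + (1 + (-5 + 2*16)))/(2*(1 + (-5 + 2*16))) = -(625 + (1 + (-5 + 32)))/(2*(1 + (-5 + 32))) = -(625 + (1 + 27))/(2*(1 + 27)) = -(625 + 28)/(2*28) = -653/(2*28) = -1*653/56 = -653/56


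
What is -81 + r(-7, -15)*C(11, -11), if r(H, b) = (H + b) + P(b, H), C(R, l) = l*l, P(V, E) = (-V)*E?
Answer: -15448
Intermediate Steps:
P(V, E) = -E*V
C(R, l) = l²
r(H, b) = H + b - H*b (r(H, b) = (H + b) - H*b = H + b - H*b)
-81 + r(-7, -15)*C(11, -11) = -81 + (-7 - 15 - 1*(-7)*(-15))*(-11)² = -81 + (-7 - 15 - 105)*121 = -81 - 127*121 = -81 - 15367 = -15448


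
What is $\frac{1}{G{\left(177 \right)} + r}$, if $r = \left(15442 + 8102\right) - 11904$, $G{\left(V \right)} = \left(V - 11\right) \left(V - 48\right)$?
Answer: $\frac{1}{33054} \approx 3.0254 \cdot 10^{-5}$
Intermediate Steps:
$G{\left(V \right)} = \left(-48 + V\right) \left(-11 + V\right)$ ($G{\left(V \right)} = \left(-11 + V\right) \left(-48 + V\right) = \left(-48 + V\right) \left(-11 + V\right)$)
$r = 11640$ ($r = 23544 - 11904 = 11640$)
$\frac{1}{G{\left(177 \right)} + r} = \frac{1}{\left(528 + 177^{2} - 10443\right) + 11640} = \frac{1}{\left(528 + 31329 - 10443\right) + 11640} = \frac{1}{21414 + 11640} = \frac{1}{33054}$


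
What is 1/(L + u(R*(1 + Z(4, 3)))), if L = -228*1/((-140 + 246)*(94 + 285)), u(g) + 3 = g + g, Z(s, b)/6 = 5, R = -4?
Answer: -20087/5041951 ≈ -0.0039840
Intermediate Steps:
Z(s, b) = 30 (Z(s, b) = 6*5 = 30)
u(g) = -3 + 2*g (u(g) = -3 + (g + g) = -3 + 2*g)
L = -114/20087 (L = -228/(379*106) = -228/40174 = -228*1/40174 = -114/20087 ≈ -0.0056753)
1/(L + u(R*(1 + Z(4, 3)))) = 1/(-114/20087 + (-3 + 2*(-4*(1 + 30)))) = 1/(-114/20087 + (-3 + 2*(-4*31))) = 1/(-114/20087 + (-3 + 2*(-124))) = 1/(-114/20087 + (-3 - 248)) = 1/(-114/20087 - 251) = 1/(-5041951/20087) = -20087/5041951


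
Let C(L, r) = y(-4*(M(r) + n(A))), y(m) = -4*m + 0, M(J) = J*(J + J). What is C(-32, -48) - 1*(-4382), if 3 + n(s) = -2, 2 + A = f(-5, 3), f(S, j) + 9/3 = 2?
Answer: 78030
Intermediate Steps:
f(S, j) = -1 (f(S, j) = -3 + 2 = -1)
A = -3 (A = -2 - 1 = -3)
M(J) = 2*J² (M(J) = J*(2*J) = 2*J²)
n(s) = -5 (n(s) = -3 - 2 = -5)
y(m) = -4*m
C(L, r) = -80 + 32*r² (C(L, r) = -(-16)*(2*r² - 5) = -(-16)*(-5 + 2*r²) = -4*(20 - 8*r²) = -80 + 32*r²)
C(-32, -48) - 1*(-4382) = (-80 + 32*(-48)²) - 1*(-4382) = (-80 + 32*2304) + 4382 = (-80 + 73728) + 4382 = 73648 + 4382 = 78030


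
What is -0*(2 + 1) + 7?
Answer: 7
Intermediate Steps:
-0*(2 + 1) + 7 = -0*3 + 7 = -2*0 + 7 = 0 + 7 = 7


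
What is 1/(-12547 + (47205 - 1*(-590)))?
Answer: 1/35248 ≈ 2.8370e-5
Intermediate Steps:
1/(-12547 + (47205 - 1*(-590))) = 1/(-12547 + (47205 + 590)) = 1/(-12547 + 47795) = 1/35248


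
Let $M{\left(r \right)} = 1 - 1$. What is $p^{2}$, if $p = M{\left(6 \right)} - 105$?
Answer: $11025$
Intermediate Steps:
$M{\left(r \right)} = 0$ ($M{\left(r \right)} = 1 - 1 = 0$)
$p = -105$ ($p = 0 - 105 = -105$)
$p^{2} = \left(-105\right)^{2} = 11025$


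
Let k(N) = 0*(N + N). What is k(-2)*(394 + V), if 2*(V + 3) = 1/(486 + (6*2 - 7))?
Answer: 0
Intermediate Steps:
k(N) = 0 (k(N) = 0*(2*N) = 0)
V = -2945/982 (V = -3 + 1/(2*(486 + (6*2 - 7))) = -3 + 1/(2*(486 + (12 - 7))) = -3 + 1/(2*(486 + 5)) = -3 + (½)/491 = -3 + (½)*(1/491) = -3 + 1/982 = -2945/982 ≈ -2.9990)
k(-2)*(394 + V) = 0*(394 - 2945/982) = 0*(383963/982) = 0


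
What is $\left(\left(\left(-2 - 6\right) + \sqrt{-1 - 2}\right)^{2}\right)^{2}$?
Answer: $\left(8 - i \sqrt{3}\right)^{4} \approx 2953.0 - 3381.0 i$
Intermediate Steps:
$\left(\left(\left(-2 - 6\right) + \sqrt{-1 - 2}\right)^{2}\right)^{2} = \left(\left(\left(-2 - 6\right) + \sqrt{-3}\right)^{2}\right)^{2} = \left(\left(-8 + i \sqrt{3}\right)^{2}\right)^{2} = \left(-8 + i \sqrt{3}\right)^{4}$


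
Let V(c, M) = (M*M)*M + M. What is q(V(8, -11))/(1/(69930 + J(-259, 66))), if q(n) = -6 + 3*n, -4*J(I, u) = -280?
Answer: -282240000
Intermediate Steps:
J(I, u) = 70 (J(I, u) = -1/4*(-280) = 70)
V(c, M) = M + M**3 (V(c, M) = M**2*M + M = M**3 + M = M + M**3)
q(V(8, -11))/(1/(69930 + J(-259, 66))) = (-6 + 3*(-11 + (-11)**3))/(1/(69930 + 70)) = (-6 + 3*(-11 - 1331))/(1/70000) = (-6 + 3*(-1342))/(1/70000) = (-6 - 4026)*70000 = -4032*70000 = -282240000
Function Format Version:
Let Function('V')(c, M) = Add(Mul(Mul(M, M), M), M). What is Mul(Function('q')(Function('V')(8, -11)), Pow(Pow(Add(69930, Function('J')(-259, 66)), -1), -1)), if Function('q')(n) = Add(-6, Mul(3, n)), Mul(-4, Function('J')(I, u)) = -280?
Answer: -282240000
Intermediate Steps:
Function('J')(I, u) = 70 (Function('J')(I, u) = Mul(Rational(-1, 4), -280) = 70)
Function('V')(c, M) = Add(M, Pow(M, 3)) (Function('V')(c, M) = Add(Mul(Pow(M, 2), M), M) = Add(Pow(M, 3), M) = Add(M, Pow(M, 3)))
Mul(Function('q')(Function('V')(8, -11)), Pow(Pow(Add(69930, Function('J')(-259, 66)), -1), -1)) = Mul(Add(-6, Mul(3, Add(-11, Pow(-11, 3)))), Pow(Pow(Add(69930, 70), -1), -1)) = Mul(Add(-6, Mul(3, Add(-11, -1331))), Pow(Pow(70000, -1), -1)) = Mul(Add(-6, Mul(3, -1342)), Pow(Rational(1, 70000), -1)) = Mul(Add(-6, -4026), 70000) = Mul(-4032, 70000) = -282240000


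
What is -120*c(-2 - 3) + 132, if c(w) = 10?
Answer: -1068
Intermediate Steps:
-120*c(-2 - 3) + 132 = -120*10 + 132 = -1200 + 132 = -1068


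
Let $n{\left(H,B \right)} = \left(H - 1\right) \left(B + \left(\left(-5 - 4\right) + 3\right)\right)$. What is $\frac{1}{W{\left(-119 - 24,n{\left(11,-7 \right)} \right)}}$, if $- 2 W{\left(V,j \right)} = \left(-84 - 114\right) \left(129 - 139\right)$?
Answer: $- \frac{1}{990} \approx -0.0010101$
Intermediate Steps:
$n{\left(H,B \right)} = \left(-1 + H\right) \left(-6 + B\right)$ ($n{\left(H,B \right)} = \left(-1 + H\right) \left(B + \left(-9 + 3\right)\right) = \left(-1 + H\right) \left(B - 6\right) = \left(-1 + H\right) \left(-6 + B\right)$)
$W{\left(V,j \right)} = -990$ ($W{\left(V,j \right)} = - \frac{\left(-84 - 114\right) \left(129 - 139\right)}{2} = - \frac{\left(-198\right) \left(-10\right)}{2} = \left(- \frac{1}{2}\right) 1980 = -990$)
$\frac{1}{W{\left(-119 - 24,n{\left(11,-7 \right)} \right)}} = \frac{1}{-990} = - \frac{1}{990}$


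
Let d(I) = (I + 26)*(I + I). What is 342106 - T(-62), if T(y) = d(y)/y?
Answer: 342178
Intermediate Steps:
d(I) = 2*I*(26 + I) (d(I) = (26 + I)*(2*I) = 2*I*(26 + I))
T(y) = 52 + 2*y (T(y) = (2*y*(26 + y))/y = 52 + 2*y)
342106 - T(-62) = 342106 - (52 + 2*(-62)) = 342106 - (52 - 124) = 342106 - 1*(-72) = 342106 + 72 = 342178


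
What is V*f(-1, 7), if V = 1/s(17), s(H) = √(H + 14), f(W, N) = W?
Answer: -√31/31 ≈ -0.17961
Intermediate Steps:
s(H) = √(14 + H)
V = √31/31 (V = 1/(√(14 + 17)) = 1/(√31) = √31/31 ≈ 0.17961)
V*f(-1, 7) = (√31/31)*(-1) = -√31/31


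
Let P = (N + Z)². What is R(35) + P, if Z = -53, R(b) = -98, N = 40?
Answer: 71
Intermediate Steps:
P = 169 (P = (40 - 53)² = (-13)² = 169)
R(35) + P = -98 + 169 = 71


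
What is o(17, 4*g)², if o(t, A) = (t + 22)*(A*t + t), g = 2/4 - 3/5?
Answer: 3956121/25 ≈ 1.5824e+5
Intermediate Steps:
g = -⅒ (g = 2*(¼) - 3*⅕ = ½ - ⅗ = -⅒ ≈ -0.10000)
o(t, A) = (22 + t)*(t + A*t)
o(17, 4*g)² = (17*(22 + 17 + 22*(4*(-⅒)) + (4*(-⅒))*17))² = (17*(22 + 17 + 22*(-⅖) - ⅖*17))² = (17*(22 + 17 - 44/5 - 34/5))² = (17*(117/5))² = (1989/5)² = 3956121/25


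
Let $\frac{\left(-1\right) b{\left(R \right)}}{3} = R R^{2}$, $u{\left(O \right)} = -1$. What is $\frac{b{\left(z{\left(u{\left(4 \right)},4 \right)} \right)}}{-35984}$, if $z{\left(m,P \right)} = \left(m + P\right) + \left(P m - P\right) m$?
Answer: $\frac{3993}{35984} \approx 0.11097$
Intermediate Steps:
$z{\left(m,P \right)} = P + m + m \left(- P + P m\right)$ ($z{\left(m,P \right)} = \left(P + m\right) + \left(- P + P m\right) m = \left(P + m\right) + m \left(- P + P m\right) = P + m + m \left(- P + P m\right)$)
$b{\left(R \right)} = - 3 R^{3}$ ($b{\left(R \right)} = - 3 R R^{2} = - 3 R^{3}$)
$\frac{b{\left(z{\left(u{\left(4 \right)},4 \right)} \right)}}{-35984} = \frac{\left(-3\right) \left(4 - 1 + 4 \left(-1\right)^{2} - 4 \left(-1\right)\right)^{3}}{-35984} = - 3 \left(4 - 1 + 4 \cdot 1 + 4\right)^{3} \left(- \frac{1}{35984}\right) = - 3 \left(4 - 1 + 4 + 4\right)^{3} \left(- \frac{1}{35984}\right) = - 3 \cdot 11^{3} \left(- \frac{1}{35984}\right) = \left(-3\right) 1331 \left(- \frac{1}{35984}\right) = \left(-3993\right) \left(- \frac{1}{35984}\right) = \frac{3993}{35984}$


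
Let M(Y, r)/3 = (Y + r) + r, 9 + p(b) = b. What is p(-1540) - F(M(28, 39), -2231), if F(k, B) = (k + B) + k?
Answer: 46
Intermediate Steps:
p(b) = -9 + b
M(Y, r) = 3*Y + 6*r (M(Y, r) = 3*((Y + r) + r) = 3*(Y + 2*r) = 3*Y + 6*r)
F(k, B) = B + 2*k (F(k, B) = (B + k) + k = B + 2*k)
p(-1540) - F(M(28, 39), -2231) = (-9 - 1540) - (-2231 + 2*(3*28 + 6*39)) = -1549 - (-2231 + 2*(84 + 234)) = -1549 - (-2231 + 2*318) = -1549 - (-2231 + 636) = -1549 - 1*(-1595) = -1549 + 1595 = 46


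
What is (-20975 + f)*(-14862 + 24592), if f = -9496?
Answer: -296482830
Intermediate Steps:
(-20975 + f)*(-14862 + 24592) = (-20975 - 9496)*(-14862 + 24592) = -30471*9730 = -296482830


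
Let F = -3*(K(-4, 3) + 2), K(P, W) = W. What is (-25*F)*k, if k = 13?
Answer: 4875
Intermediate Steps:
F = -15 (F = -3*(3 + 2) = -3*5 = -15)
(-25*F)*k = -25*(-15)*13 = 375*13 = 4875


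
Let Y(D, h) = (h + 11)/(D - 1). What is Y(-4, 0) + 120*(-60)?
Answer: -36011/5 ≈ -7202.2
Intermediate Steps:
Y(D, h) = (11 + h)/(-1 + D)
Y(-4, 0) + 120*(-60) = (11 + 0)/(-1 - 4) + 120*(-60) = 11/(-5) - 7200 = -⅕*11 - 7200 = -11/5 - 7200 = -36011/5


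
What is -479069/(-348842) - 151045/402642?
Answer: 35050615102/35114610141 ≈ 0.99818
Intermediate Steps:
-479069/(-348842) - 151045/402642 = -479069*(-1/348842) - 151045*1/402642 = 479069/348842 - 151045/402642 = 35050615102/35114610141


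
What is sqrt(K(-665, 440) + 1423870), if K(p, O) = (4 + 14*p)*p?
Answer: 2*sqrt(1903090) ≈ 2759.1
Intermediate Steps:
K(p, O) = p*(4 + 14*p)
sqrt(K(-665, 440) + 1423870) = sqrt(2*(-665)*(2 + 7*(-665)) + 1423870) = sqrt(2*(-665)*(2 - 4655) + 1423870) = sqrt(2*(-665)*(-4653) + 1423870) = sqrt(6188490 + 1423870) = sqrt(7612360) = 2*sqrt(1903090)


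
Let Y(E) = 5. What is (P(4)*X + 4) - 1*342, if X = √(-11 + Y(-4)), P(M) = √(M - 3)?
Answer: -338 + I*√6 ≈ -338.0 + 2.4495*I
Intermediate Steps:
P(M) = √(-3 + M)
X = I*√6 (X = √(-11 + 5) = √(-6) = I*√6 ≈ 2.4495*I)
(P(4)*X + 4) - 1*342 = (√(-3 + 4)*(I*√6) + 4) - 1*342 = (√1*(I*√6) + 4) - 342 = (1*(I*√6) + 4) - 342 = (I*√6 + 4) - 342 = (4 + I*√6) - 342 = -338 + I*√6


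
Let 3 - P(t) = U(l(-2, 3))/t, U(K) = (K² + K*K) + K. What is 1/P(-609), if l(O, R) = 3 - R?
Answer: ⅓ ≈ 0.33333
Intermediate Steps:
U(K) = K + 2*K² (U(K) = (K² + K²) + K = 2*K² + K = K + 2*K²)
P(t) = 3 (P(t) = 3 - (3 - 1*3)*(1 + 2*(3 - 1*3))/t = 3 - (3 - 3)*(1 + 2*(3 - 3))/t = 3 - 0*(1 + 2*0)/t = 3 - 0*(1 + 0)/t = 3 - 0*1/t = 3 - 0/t = 3 - 1*0 = 3 + 0 = 3)
1/P(-609) = 1/3 = ⅓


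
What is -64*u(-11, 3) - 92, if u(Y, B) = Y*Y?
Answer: -7836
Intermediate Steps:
u(Y, B) = Y²
-64*u(-11, 3) - 92 = -64*(-11)² - 92 = -64*121 - 92 = -7744 - 92 = -7836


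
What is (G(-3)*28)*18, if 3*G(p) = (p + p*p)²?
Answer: 6048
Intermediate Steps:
G(p) = (p + p²)²/3 (G(p) = (p + p*p)²/3 = (p + p²)²/3)
(G(-3)*28)*18 = (((⅓)*(-3)²*(1 - 3)²)*28)*18 = (((⅓)*9*(-2)²)*28)*18 = (((⅓)*9*4)*28)*18 = (12*28)*18 = 336*18 = 6048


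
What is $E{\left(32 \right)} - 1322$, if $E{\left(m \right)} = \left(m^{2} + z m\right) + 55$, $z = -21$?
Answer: $-915$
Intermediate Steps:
$E{\left(m \right)} = 55 + m^{2} - 21 m$ ($E{\left(m \right)} = \left(m^{2} - 21 m\right) + 55 = 55 + m^{2} - 21 m$)
$E{\left(32 \right)} - 1322 = \left(55 + 32^{2} - 672\right) - 1322 = \left(55 + 1024 - 672\right) - 1322 = 407 - 1322 = -915$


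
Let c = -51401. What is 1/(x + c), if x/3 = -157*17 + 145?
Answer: -1/58973 ≈ -1.6957e-5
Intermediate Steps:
x = -7572 (x = 3*(-157*17 + 145) = 3*(-2669 + 145) = 3*(-2524) = -7572)
1/(x + c) = 1/(-7572 - 51401) = 1/(-58973) = -1/58973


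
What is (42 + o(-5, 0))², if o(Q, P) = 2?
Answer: 1936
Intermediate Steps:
(42 + o(-5, 0))² = (42 + 2)² = 44² = 1936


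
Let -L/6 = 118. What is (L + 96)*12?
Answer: -7344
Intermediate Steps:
L = -708 (L = -6*118 = -708)
(L + 96)*12 = (-708 + 96)*12 = -612*12 = -7344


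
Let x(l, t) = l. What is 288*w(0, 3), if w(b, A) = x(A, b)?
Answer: 864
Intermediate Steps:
w(b, A) = A
288*w(0, 3) = 288*3 = 864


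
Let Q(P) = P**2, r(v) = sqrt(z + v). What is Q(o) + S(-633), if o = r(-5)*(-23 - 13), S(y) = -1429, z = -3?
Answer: -11797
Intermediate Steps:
r(v) = sqrt(-3 + v)
o = -72*I*sqrt(2) (o = sqrt(-3 - 5)*(-23 - 13) = sqrt(-8)*(-36) = (2*I*sqrt(2))*(-36) = -72*I*sqrt(2) ≈ -101.82*I)
Q(o) + S(-633) = (-72*I*sqrt(2))**2 - 1429 = -10368 - 1429 = -11797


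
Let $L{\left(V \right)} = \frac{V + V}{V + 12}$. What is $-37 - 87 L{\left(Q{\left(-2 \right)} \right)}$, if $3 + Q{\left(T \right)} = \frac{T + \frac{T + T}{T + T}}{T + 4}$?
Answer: $\frac{589}{17} \approx 34.647$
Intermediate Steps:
$Q{\left(T \right)} = -3 + \frac{1 + T}{4 + T}$ ($Q{\left(T \right)} = -3 + \frac{T + \frac{T + T}{T + T}}{T + 4} = -3 + \frac{T + \frac{2 T}{2 T}}{4 + T} = -3 + \frac{T + 2 T \frac{1}{2 T}}{4 + T} = -3 + \frac{T + 1}{4 + T} = -3 + \frac{1 + T}{4 + T}$)
$L{\left(V \right)} = \frac{2 V}{12 + V}$
$-37 - 87 L{\left(Q{\left(-2 \right)} \right)} = -37 - 87 \frac{2 \frac{-11 - -4}{4 - 2}}{12 + \frac{-11 - -4}{4 - 2}} = -37 - 87 \frac{2 \frac{-11 + 4}{2}}{12 + \frac{-11 + 4}{2}} = -37 - 87 \frac{2 \cdot \frac{1}{2} \left(-7\right)}{12 + \frac{1}{2} \left(-7\right)} = -37 - 87 \cdot 2 \left(- \frac{7}{2}\right) \frac{1}{12 - \frac{7}{2}} = -37 - 87 \cdot 2 \left(- \frac{7}{2}\right) \frac{1}{\frac{17}{2}} = -37 - 87 \cdot 2 \left(- \frac{7}{2}\right) \frac{2}{17} = -37 - - \frac{1218}{17} = -37 + \frac{1218}{17} = \frac{589}{17}$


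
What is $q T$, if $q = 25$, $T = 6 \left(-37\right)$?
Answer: $-5550$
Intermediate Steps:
$T = -222$
$q T = 25 \left(-222\right) = -5550$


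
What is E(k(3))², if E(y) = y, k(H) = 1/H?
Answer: ⅑ ≈ 0.11111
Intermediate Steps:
E(k(3))² = (1/3)² = (⅓)² = ⅑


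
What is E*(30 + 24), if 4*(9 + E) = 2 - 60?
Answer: -1269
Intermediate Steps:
E = -47/2 (E = -9 + (2 - 60)/4 = -9 + (¼)*(-58) = -9 - 29/2 = -47/2 ≈ -23.500)
E*(30 + 24) = -47*(30 + 24)/2 = -47/2*54 = -1269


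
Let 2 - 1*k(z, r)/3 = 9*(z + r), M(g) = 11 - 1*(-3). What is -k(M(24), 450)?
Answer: 12522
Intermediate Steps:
M(g) = 14 (M(g) = 11 + 3 = 14)
k(z, r) = 6 - 27*r - 27*z (k(z, r) = 6 - 27*(z + r) = 6 - 27*(r + z) = 6 - 3*(9*r + 9*z) = 6 + (-27*r - 27*z) = 6 - 27*r - 27*z)
-k(M(24), 450) = -(6 - 27*450 - 27*14) = -(6 - 12150 - 378) = -1*(-12522) = 12522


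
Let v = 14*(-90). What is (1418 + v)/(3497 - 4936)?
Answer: -158/1439 ≈ -0.10980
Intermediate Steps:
v = -1260
(1418 + v)/(3497 - 4936) = (1418 - 1260)/(3497 - 4936) = 158/(-1439) = 158*(-1/1439) = -158/1439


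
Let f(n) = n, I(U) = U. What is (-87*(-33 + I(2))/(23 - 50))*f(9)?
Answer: -899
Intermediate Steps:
(-87*(-33 + I(2))/(23 - 50))*f(9) = -87*(-33 + 2)/(23 - 50)*9 = -(-2697)/(-27)*9 = -(-2697)*(-1)/27*9 = -87*31/27*9 = -899/9*9 = -899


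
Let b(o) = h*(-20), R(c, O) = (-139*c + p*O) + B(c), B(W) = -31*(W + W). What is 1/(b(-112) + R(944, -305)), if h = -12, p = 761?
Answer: -1/421609 ≈ -2.3719e-6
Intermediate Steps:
B(W) = -62*W
R(c, O) = -201*c + 761*O (R(c, O) = (-139*c + 761*O) - 62*c = -201*c + 761*O)
b(o) = 240 (b(o) = -12*(-20) = 240)
1/(b(-112) + R(944, -305)) = 1/(240 + (-201*944 + 761*(-305))) = 1/(240 + (-189744 - 232105)) = 1/(240 - 421849) = 1/(-421609) = -1/421609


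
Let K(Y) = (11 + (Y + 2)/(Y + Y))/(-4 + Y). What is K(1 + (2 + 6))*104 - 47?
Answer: 8753/45 ≈ 194.51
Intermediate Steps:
K(Y) = (11 + (2 + Y)/(2*Y))/(-4 + Y) (K(Y) = (11 + (2 + Y)/((2*Y)))/(-4 + Y) = (11 + (2 + Y)*(1/(2*Y)))/(-4 + Y) = (11 + (2 + Y)/(2*Y))/(-4 + Y))
K(1 + (2 + 6))*104 - 47 = ((2 + 23*(1 + (2 + 6)))/(2*(1 + (2 + 6))*(-4 + (1 + (2 + 6)))))*104 - 47 = ((2 + 23*(1 + 8))/(2*(1 + 8)*(-4 + (1 + 8))))*104 - 47 = ((1/2)*(2 + 23*9)/(9*(-4 + 9)))*104 - 47 = ((1/2)*(1/9)*(2 + 207)/5)*104 - 47 = ((1/2)*(1/9)*(1/5)*209)*104 - 47 = (209/90)*104 - 47 = 10868/45 - 47 = 8753/45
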